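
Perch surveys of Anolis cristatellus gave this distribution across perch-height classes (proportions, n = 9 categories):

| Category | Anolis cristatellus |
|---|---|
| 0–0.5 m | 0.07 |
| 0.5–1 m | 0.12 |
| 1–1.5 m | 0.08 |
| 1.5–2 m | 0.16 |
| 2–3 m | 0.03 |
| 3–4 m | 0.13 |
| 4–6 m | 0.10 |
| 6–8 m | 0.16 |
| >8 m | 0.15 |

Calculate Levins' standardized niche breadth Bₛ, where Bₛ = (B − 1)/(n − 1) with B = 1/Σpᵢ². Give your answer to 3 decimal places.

0.858

Σpᵢ² = 0.07² + 0.12² + 0.08² + 0.16² + 0.03² + 0.13² + 0.10² + 0.16² + 0.15² = 0.0049 + 0.0144 + 0.0064 + 0.0256 + 0.0009 + 0.0169 + 0.0100 + 0.0256 + 0.0225 = 0.1272
B = 1 / 0.1272 = 7.86164
Bₛ = (B − 1)/(n − 1) = (7.86164 − 1)/(9 − 1) = 6.86164/8 = 0.85771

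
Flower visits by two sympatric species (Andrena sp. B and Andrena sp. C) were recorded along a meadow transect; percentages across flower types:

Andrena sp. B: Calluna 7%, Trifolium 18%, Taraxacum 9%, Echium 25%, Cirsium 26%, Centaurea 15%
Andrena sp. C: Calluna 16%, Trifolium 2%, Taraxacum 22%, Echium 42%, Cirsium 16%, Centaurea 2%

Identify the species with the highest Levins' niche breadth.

Convert percentages to proportions (divide by 100).
Σp_Bᵢ² = 0.07² + 0.18² + 0.09² + 0.25² + 0.26² + 0.15² = 0.0049 + 0.0324 + 0.0081 + 0.0625 + 0.0676 + 0.0225 = 0.1980
B_B = 1 / 0.1980 = 5.0505
Σp_Cᵢ² = 0.16² + 0.02² + 0.22² + 0.42² + 0.16² + 0.02² = 0.0256 + 0.0004 + 0.0484 + 0.1764 + 0.0256 + 0.0004 = 0.2768
B_C = 1 / 0.2768 = 3.6127
Highest B → broadest niche (most generalist): Andrena sp. B (B = 5.05).

Andrena sp. B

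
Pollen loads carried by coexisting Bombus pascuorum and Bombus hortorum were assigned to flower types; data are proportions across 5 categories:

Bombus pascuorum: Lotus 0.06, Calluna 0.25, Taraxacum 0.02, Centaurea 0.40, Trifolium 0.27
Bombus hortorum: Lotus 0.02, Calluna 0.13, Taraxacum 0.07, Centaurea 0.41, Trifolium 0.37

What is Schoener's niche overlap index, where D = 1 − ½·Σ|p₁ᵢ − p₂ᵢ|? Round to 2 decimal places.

0.84

Σ|p₁ᵢ − p₂ᵢ| = 0.04 + 0.12 + 0.05 + 0.01 + 0.10 = 0.32
D = 1 − ½ × 0.32 = 1 − 0.160 = 0.8400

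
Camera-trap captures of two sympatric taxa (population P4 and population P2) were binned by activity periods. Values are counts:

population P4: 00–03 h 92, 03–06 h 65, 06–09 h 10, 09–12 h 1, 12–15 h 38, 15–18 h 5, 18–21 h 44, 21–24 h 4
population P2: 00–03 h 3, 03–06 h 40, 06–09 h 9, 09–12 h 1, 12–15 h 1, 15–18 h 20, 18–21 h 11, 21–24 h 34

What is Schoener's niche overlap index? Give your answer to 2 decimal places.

0.45

Proportions for population P4 (n=259): 92/259=0.3552, 65/259=0.2510, 10/259=0.0386, 1/259=0.0039, 38/259=0.1467, 5/259=0.0193, 44/259=0.1699, 4/259=0.0154
Proportions for population P2 (n=119): 3/119=0.0252, 40/119=0.3361, 9/119=0.0756, 1/119=0.0084, 1/119=0.0084, 20/119=0.1681, 11/119=0.0924, 34/119=0.2857
Σ|p₁ᵢ − p₂ᵢ| = 0.3300 + 0.0851 + 0.0370 + 0.0045 + 0.1383 + 0.1488 + 0.0775 + 0.2703 = 1.0915
D = 1 − ½ × 1.0915 = 1 − 0.54575 = 0.45425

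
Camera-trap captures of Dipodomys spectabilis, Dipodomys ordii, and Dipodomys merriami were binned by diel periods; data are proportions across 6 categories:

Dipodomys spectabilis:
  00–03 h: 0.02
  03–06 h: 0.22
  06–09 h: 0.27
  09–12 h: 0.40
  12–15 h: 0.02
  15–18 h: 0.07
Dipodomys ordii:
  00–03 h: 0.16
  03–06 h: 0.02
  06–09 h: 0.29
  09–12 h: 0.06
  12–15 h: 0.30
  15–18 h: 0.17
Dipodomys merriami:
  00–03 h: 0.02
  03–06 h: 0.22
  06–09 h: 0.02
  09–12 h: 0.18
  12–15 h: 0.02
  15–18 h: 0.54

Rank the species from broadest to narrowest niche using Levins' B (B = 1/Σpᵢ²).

Σp_specᵢ² = 0.02² + 0.22² + 0.27² + 0.40² + 0.02² + 0.07² = 0.0004 + 0.0484 + 0.0729 + 0.1600 + 0.0004 + 0.0049 = 0.2870
B_spec = 1 / 0.2870 = 3.4843
Σp_ordiᵢ² = 0.16² + 0.02² + 0.29² + 0.06² + 0.30² + 0.17² = 0.0256 + 0.0004 + 0.0841 + 0.0036 + 0.0900 + 0.0289 = 0.2326
B_ordi = 1 / 0.2326 = 4.2992
Σp_merrᵢ² = 0.02² + 0.22² + 0.02² + 0.18² + 0.02² + 0.54² = 0.0004 + 0.0484 + 0.0004 + 0.0324 + 0.0004 + 0.2916 = 0.3736
B_merr = 1 / 0.3736 = 2.6767
Ranking by B (broadest → narrowest): Dipodomys ordii (4.30) > Dipodomys spectabilis (3.48) > Dipodomys merriami (2.68)

Dipodomys ordii > Dipodomys spectabilis > Dipodomys merriami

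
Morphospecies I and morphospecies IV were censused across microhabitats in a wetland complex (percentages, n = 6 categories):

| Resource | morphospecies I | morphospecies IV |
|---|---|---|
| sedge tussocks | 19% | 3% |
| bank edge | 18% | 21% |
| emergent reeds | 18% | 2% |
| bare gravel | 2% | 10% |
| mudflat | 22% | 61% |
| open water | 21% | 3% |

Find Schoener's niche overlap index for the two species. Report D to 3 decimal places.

0.500

Convert percentages to proportions (divide by 100).
Σ|p₁ᵢ − p₂ᵢ| = 0.16 + 0.03 + 0.16 + 0.08 + 0.39 + 0.18 = 1.00
D = 1 − ½ × 1.00 = 1 − 0.500 = 0.50000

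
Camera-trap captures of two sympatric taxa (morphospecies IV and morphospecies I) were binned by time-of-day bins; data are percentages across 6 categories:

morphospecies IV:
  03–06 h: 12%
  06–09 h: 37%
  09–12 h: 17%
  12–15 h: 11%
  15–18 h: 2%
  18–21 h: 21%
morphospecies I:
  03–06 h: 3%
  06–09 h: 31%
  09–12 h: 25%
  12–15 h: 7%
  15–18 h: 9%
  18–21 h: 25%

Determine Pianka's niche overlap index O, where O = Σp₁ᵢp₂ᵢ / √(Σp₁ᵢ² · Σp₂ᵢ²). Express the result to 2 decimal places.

Convert percentages to proportions (divide by 100).
Σ p₁ᵢp₂ᵢ = 0.0036 + 0.1147 + 0.0425 + 0.0077 + 0.0018 + 0.0525 = 0.2228
Σp_1ᵢ² = 0.12² + 0.37² + 0.17² + 0.11² + 0.02² + 0.21² = 0.0144 + 0.1369 + 0.0289 + 0.0121 + 0.0004 + 0.0441 = 0.2368
Σp_2ᵢ² = 0.03² + 0.31² + 0.25² + 0.07² + 0.09² + 0.25² = 0.0009 + 0.0961 + 0.0625 + 0.0049 + 0.0081 + 0.0625 = 0.2350
O = 0.2228 / √(0.2368 × 0.2350) = 0.2228 / 0.23590 = 0.9445

0.94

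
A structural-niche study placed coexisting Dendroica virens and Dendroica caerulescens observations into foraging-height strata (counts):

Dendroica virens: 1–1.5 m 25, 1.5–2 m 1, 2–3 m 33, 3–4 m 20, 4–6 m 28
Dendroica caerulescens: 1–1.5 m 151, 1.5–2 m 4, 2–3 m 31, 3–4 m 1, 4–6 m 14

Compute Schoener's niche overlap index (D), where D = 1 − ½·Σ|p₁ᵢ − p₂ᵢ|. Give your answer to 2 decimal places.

0.47

Proportions for Dendroica virens (n=107): 25/107=0.2336, 1/107=0.0093, 33/107=0.3084, 20/107=0.1869, 28/107=0.2617
Proportions for Dendroica caerulescens (n=201): 151/201=0.7512, 4/201=0.0199, 31/201=0.1542, 1/201=0.0050, 14/201=0.0697
Σ|p₁ᵢ − p₂ᵢ| = 0.5176 + 0.0106 + 0.1542 + 0.1819 + 0.1920 = 1.0563
D = 1 − ½ × 1.0563 = 1 − 0.52815 = 0.47185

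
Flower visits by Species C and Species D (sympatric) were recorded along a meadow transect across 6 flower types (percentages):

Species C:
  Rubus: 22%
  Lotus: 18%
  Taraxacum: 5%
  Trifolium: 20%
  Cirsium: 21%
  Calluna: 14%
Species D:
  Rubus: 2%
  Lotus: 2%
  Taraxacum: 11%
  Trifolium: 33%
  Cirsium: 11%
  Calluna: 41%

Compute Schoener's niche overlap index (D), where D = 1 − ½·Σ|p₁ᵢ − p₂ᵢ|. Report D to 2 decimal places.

Convert percentages to proportions (divide by 100).
Σ|p₁ᵢ − p₂ᵢ| = 0.20 + 0.16 + 0.06 + 0.13 + 0.10 + 0.27 = 0.92
D = 1 − ½ × 0.92 = 1 − 0.460 = 0.5400

0.54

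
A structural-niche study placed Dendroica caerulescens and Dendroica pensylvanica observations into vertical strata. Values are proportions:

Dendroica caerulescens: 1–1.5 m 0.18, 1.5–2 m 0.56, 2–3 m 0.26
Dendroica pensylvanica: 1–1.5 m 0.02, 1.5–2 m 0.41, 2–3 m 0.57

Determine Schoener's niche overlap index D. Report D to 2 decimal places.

Σ|p₁ᵢ − p₂ᵢ| = 0.16 + 0.15 + 0.31 = 0.62
D = 1 − ½ × 0.62 = 1 − 0.310 = 0.6900

0.69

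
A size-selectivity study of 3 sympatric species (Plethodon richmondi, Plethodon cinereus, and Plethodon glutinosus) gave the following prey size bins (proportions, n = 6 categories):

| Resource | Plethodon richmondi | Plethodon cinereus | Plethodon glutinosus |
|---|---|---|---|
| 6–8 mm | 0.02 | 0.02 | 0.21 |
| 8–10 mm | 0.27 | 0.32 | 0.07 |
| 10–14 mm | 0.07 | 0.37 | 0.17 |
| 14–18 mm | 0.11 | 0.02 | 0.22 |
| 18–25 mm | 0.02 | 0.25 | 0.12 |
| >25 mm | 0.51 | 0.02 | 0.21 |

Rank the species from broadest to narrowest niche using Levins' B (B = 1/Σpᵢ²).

Plethodon glutinosus > Plethodon cinereus > Plethodon richmondi

Σp_richᵢ² = 0.02² + 0.27² + 0.07² + 0.11² + 0.02² + 0.51² = 0.0004 + 0.0729 + 0.0049 + 0.0121 + 0.0004 + 0.2601 = 0.3508
B_rich = 1 / 0.3508 = 2.8506
Σp_cineᵢ² = 0.02² + 0.32² + 0.37² + 0.02² + 0.25² + 0.02² = 0.0004 + 0.1024 + 0.1369 + 0.0004 + 0.0625 + 0.0004 = 0.3030
B_cine = 1 / 0.3030 = 3.3003
Σp_glutᵢ² = 0.21² + 0.07² + 0.17² + 0.22² + 0.12² + 0.21² = 0.0441 + 0.0049 + 0.0289 + 0.0484 + 0.0144 + 0.0441 = 0.1848
B_glut = 1 / 0.1848 = 5.4113
Ranking by B (broadest → narrowest): Plethodon glutinosus (5.41) > Plethodon cinereus (3.30) > Plethodon richmondi (2.85)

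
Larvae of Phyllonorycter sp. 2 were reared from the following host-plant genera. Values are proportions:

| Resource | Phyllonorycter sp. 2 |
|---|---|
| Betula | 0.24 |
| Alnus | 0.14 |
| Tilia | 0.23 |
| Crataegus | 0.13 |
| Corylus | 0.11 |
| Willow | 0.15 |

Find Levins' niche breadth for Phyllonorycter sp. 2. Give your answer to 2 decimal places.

Σpᵢ² = 0.24² + 0.14² + 0.23² + 0.13² + 0.11² + 0.15² = 0.0576 + 0.0196 + 0.0529 + 0.0169 + 0.0121 + 0.0225 = 0.1816
B = 1 / 0.1816 = 5.5066

5.51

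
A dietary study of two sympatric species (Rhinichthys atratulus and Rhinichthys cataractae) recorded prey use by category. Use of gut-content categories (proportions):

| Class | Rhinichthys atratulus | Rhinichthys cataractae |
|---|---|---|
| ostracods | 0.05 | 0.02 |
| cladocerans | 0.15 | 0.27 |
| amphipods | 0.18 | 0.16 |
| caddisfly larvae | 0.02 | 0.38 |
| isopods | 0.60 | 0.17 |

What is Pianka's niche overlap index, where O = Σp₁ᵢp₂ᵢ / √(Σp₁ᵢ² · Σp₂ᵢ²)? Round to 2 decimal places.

Σ p₁ᵢp₂ᵢ = 0.0010 + 0.0405 + 0.0288 + 0.0076 + 0.1020 = 0.1799
Σp_1ᵢ² = 0.05² + 0.15² + 0.18² + 0.02² + 0.60² = 0.0025 + 0.0225 + 0.0324 + 0.0004 + 0.3600 = 0.4178
Σp_2ᵢ² = 0.02² + 0.27² + 0.16² + 0.38² + 0.17² = 0.0004 + 0.0729 + 0.0256 + 0.1444 + 0.0289 = 0.2722
O = 0.1799 / √(0.4178 × 0.2722) = 0.1799 / 0.33723 = 0.5335

0.53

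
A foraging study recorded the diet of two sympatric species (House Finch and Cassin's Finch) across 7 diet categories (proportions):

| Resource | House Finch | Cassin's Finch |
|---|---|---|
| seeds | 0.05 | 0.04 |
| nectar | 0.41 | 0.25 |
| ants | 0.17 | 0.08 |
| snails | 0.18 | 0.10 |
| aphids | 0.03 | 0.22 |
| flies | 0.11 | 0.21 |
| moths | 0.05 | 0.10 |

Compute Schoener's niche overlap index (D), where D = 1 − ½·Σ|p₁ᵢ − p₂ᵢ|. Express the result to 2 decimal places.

Σ|p₁ᵢ − p₂ᵢ| = 0.01 + 0.16 + 0.09 + 0.08 + 0.19 + 0.10 + 0.05 = 0.68
D = 1 − ½ × 0.68 = 1 − 0.340 = 0.6600

0.66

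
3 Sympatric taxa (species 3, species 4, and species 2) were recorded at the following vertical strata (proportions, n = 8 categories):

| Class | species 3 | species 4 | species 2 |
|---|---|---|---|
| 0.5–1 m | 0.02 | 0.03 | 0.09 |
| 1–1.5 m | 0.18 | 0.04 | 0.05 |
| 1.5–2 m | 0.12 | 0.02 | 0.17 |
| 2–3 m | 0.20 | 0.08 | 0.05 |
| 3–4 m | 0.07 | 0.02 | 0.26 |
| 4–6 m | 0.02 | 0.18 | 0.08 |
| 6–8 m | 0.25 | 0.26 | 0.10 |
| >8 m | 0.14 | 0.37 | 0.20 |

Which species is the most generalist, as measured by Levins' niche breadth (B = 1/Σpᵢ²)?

Σp_3ᵢ² = 0.02² + 0.18² + 0.12² + 0.20² + 0.07² + 0.02² + 0.25² + 0.14² = 0.0004 + 0.0324 + 0.0144 + 0.0400 + 0.0049 + 0.0004 + 0.0625 + 0.0196 = 0.1746
B_3 = 1 / 0.1746 = 5.7274
Σp_4ᵢ² = 0.03² + 0.04² + 0.02² + 0.08² + 0.02² + 0.18² + 0.26² + 0.37² = 0.0009 + 0.0016 + 0.0004 + 0.0064 + 0.0004 + 0.0324 + 0.0676 + 0.1369 = 0.2466
B_4 = 1 / 0.2466 = 4.0552
Σp_2ᵢ² = 0.09² + 0.05² + 0.17² + 0.05² + 0.26² + 0.08² + 0.10² + 0.20² = 0.0081 + 0.0025 + 0.0289 + 0.0025 + 0.0676 + 0.0064 + 0.0100 + 0.0400 = 0.1660
B_2 = 1 / 0.1660 = 6.0241
Highest B → broadest niche (most generalist): species 2 (B = 6.02).

species 2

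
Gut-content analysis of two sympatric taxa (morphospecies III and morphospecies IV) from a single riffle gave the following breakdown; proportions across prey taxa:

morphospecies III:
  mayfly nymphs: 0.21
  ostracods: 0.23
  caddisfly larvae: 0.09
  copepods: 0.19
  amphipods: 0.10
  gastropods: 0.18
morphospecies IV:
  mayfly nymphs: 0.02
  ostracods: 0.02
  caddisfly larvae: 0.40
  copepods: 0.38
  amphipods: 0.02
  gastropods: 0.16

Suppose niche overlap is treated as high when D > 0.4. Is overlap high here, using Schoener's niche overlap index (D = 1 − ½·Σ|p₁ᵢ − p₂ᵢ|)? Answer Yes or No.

Σ|p₁ᵢ − p₂ᵢ| = 0.19 + 0.21 + 0.31 + 0.19 + 0.08 + 0.02 = 1.00
D = 1 − ½ × 1.00 = 1 − 0.500 = 0.5000
D = 0.5000 > 0.4 → Yes.

Yes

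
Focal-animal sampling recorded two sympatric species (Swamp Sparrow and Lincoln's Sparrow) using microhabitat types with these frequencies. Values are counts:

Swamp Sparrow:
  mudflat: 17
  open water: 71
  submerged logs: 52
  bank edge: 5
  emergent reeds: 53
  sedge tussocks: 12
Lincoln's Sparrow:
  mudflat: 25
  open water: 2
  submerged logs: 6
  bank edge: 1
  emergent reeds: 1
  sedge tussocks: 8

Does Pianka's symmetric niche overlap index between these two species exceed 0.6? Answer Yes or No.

Proportions for Swamp Sparrow (n=210): 17/210=0.0810, 71/210=0.3381, 52/210=0.2476, 5/210=0.0238, 53/210=0.2524, 12/210=0.0571
Proportions for Lincoln's Sparrow (n=43): 25/43=0.5814, 2/43=0.0465, 6/43=0.1395, 1/43=0.0233, 1/43=0.0233, 8/43=0.1860
Σ p₁ᵢp₂ᵢ = 0.047093 + 0.015722 + 0.034540 + 0.000555 + 0.005881 + 0.010621 = 0.114412
Σp_1ᵢ² = 0.0810² + 0.3381² + 0.2476² + 0.0238² + 0.2524² + 0.0571² = 0.006561 + 0.114312 + 0.061306 + 0.000566 + 0.063706 + 0.003260 = 0.249711
Σp_2ᵢ² = 0.5814² + 0.0465² + 0.1395² + 0.0233² + 0.0233² + 0.1860² = 0.338026 + 0.002162 + 0.019460 + 0.000543 + 0.000543 + 0.034596 = 0.395330
O = 0.114412 / √(0.249711 × 0.395330) = 0.114412 / 0.3141946 = 0.3641
O = 0.3641 < 0.6 → No.

No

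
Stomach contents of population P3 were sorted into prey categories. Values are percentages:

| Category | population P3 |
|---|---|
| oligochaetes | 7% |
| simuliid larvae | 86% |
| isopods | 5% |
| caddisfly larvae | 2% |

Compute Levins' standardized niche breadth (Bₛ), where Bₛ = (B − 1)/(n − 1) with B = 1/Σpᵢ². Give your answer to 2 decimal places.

0.11

Convert percentages to proportions (divide by 100).
Σpᵢ² = 0.07² + 0.86² + 0.05² + 0.02² = 0.0049 + 0.7396 + 0.0025 + 0.0004 = 0.7474
B = 1 / 0.7474 = 1.3380
Bₛ = (B − 1)/(n − 1) = (1.3380 − 1)/(4 − 1) = 0.3380/3 = 0.1127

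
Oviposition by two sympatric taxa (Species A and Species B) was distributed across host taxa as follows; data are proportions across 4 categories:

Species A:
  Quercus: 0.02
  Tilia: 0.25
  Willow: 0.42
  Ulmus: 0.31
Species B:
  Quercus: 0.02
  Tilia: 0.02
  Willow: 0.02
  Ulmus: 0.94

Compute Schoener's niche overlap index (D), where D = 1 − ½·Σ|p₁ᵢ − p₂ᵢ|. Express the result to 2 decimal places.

Σ|p₁ᵢ − p₂ᵢ| = 0.00 + 0.23 + 0.40 + 0.63 = 1.26
D = 1 − ½ × 1.26 = 1 − 0.630 = 0.3700

0.37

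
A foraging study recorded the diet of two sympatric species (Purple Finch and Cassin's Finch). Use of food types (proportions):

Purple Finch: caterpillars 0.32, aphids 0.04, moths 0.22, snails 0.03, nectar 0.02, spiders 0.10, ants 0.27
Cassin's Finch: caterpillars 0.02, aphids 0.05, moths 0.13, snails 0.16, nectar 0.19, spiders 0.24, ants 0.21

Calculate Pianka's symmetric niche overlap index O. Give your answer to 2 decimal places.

Σ p₁ᵢp₂ᵢ = 0.0064 + 0.0020 + 0.0286 + 0.0048 + 0.0038 + 0.0240 + 0.0567 = 0.1263
Σp_1ᵢ² = 0.32² + 0.04² + 0.22² + 0.03² + 0.02² + 0.10² + 0.27² = 0.1024 + 0.0016 + 0.0484 + 0.0009 + 0.0004 + 0.0100 + 0.0729 = 0.2366
Σp_2ᵢ² = 0.02² + 0.05² + 0.13² + 0.16² + 0.19² + 0.24² + 0.21² = 0.0004 + 0.0025 + 0.0169 + 0.0256 + 0.0361 + 0.0576 + 0.0441 = 0.1832
O = 0.1263 / √(0.2366 × 0.1832) = 0.1263 / 0.20819 = 0.6067

0.61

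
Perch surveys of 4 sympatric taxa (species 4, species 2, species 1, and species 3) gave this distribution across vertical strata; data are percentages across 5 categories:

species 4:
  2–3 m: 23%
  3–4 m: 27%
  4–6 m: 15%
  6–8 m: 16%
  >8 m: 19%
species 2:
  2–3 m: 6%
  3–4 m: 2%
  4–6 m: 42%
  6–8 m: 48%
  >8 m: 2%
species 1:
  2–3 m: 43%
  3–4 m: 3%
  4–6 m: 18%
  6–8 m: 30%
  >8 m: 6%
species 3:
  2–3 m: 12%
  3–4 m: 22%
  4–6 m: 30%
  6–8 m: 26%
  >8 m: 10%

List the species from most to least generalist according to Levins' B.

species 4 > species 3 > species 1 > species 2

Convert percentages to proportions (divide by 100).
Σp_4ᵢ² = 0.23² + 0.27² + 0.15² + 0.16² + 0.19² = 0.0529 + 0.0729 + 0.0225 + 0.0256 + 0.0361 = 0.2100
B_4 = 1 / 0.2100 = 4.7619
Σp_2ᵢ² = 0.06² + 0.02² + 0.42² + 0.48² + 0.02² = 0.0036 + 0.0004 + 0.1764 + 0.2304 + 0.0004 = 0.4112
B_2 = 1 / 0.4112 = 2.4319
Σp_1ᵢ² = 0.43² + 0.03² + 0.18² + 0.30² + 0.06² = 0.1849 + 0.0009 + 0.0324 + 0.0900 + 0.0036 = 0.3118
B_1 = 1 / 0.3118 = 3.2072
Σp_3ᵢ² = 0.12² + 0.22² + 0.30² + 0.26² + 0.10² = 0.0144 + 0.0484 + 0.0900 + 0.0676 + 0.0100 = 0.2304
B_3 = 1 / 0.2304 = 4.3403
Ranking by B (broadest → narrowest): species 4 (4.76) > species 3 (4.34) > species 1 (3.21) > species 2 (2.43)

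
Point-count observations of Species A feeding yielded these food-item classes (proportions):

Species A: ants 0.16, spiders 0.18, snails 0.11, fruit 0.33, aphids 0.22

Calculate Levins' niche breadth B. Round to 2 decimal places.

Σpᵢ² = 0.16² + 0.18² + 0.11² + 0.33² + 0.22² = 0.0256 + 0.0324 + 0.0121 + 0.1089 + 0.0484 = 0.2274
B = 1 / 0.2274 = 4.3975

4.40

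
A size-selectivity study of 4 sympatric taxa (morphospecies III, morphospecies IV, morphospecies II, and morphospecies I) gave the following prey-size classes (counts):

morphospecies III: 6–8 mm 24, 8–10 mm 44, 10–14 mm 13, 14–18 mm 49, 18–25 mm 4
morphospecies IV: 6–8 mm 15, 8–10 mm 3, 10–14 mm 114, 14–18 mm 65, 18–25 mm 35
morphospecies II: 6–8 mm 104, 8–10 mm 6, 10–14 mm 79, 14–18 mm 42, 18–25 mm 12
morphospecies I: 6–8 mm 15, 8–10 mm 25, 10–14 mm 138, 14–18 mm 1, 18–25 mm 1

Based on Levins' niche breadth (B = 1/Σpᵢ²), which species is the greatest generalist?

Proportions for morphospecies III (n=134): 24/134=0.1791, 44/134=0.3284, 13/134=0.0970, 49/134=0.3657, 4/134=0.0299
Proportions for morphospecies IV (n=232): 15/232=0.0647, 3/232=0.0129, 114/232=0.4914, 65/232=0.2802, 35/232=0.1509
Proportions for morphospecies II (n=243): 104/243=0.4280, 6/243=0.0247, 79/243=0.3251, 42/243=0.1728, 12/243=0.0494
Proportions for morphospecies I (n=180): 15/180=0.0833, 25/180=0.1389, 138/180=0.7667, 1/180=0.0056, 1/180=0.0056
Σp_IIIᵢ² = 0.1791² + 0.3284² + 0.0970² + 0.3657² + 0.0299² = 0.032077 + 0.107847 + 0.009409 + 0.133736 + 0.000894 = 0.283963
B_III = 1 / 0.283963 = 3.5216
Σp_IVᵢ² = 0.0647² + 0.0129² + 0.4914² + 0.2802² + 0.1509² = 0.004186 + 0.000166 + 0.241474 + 0.078512 + 0.022771 = 0.347109
B_IV = 1 / 0.347109 = 2.8809
Σp_IIᵢ² = 0.4280² + 0.0247² + 0.3251² + 0.1728² + 0.0494² = 0.183184 + 0.000610 + 0.105690 + 0.029860 + 0.002440 = 0.321784
B_II = 1 / 0.321784 = 3.1077
Σp_Iᵢ² = 0.0833² + 0.1389² + 0.7667² + 0.0056² + 0.0056² = 0.006939 + 0.019293 + 0.587829 + 0.000031 + 0.000031 = 0.614123
B_I = 1 / 0.614123 = 1.6283
Highest B → broadest niche (most generalist): morphospecies III (B = 3.52).

morphospecies III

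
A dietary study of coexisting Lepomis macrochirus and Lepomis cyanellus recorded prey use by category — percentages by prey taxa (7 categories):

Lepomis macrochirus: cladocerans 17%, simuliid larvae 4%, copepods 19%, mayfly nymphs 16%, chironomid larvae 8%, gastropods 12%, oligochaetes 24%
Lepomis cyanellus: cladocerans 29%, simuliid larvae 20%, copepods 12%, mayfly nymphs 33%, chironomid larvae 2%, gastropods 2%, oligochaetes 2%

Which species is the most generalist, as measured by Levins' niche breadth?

Lepomis macrochirus

Convert percentages to proportions (divide by 100).
Σp_macrᵢ² = 0.17² + 0.04² + 0.19² + 0.16² + 0.08² + 0.12² + 0.24² = 0.0289 + 0.0016 + 0.0361 + 0.0256 + 0.0064 + 0.0144 + 0.0576 = 0.1706
B_macr = 1 / 0.1706 = 5.8617
Σp_cyanᵢ² = 0.29² + 0.20² + 0.12² + 0.33² + 0.02² + 0.02² + 0.02² = 0.0841 + 0.0400 + 0.0144 + 0.1089 + 0.0004 + 0.0004 + 0.0004 = 0.2486
B_cyan = 1 / 0.2486 = 4.0225
Highest B → broadest niche (most generalist): Lepomis macrochirus (B = 5.86).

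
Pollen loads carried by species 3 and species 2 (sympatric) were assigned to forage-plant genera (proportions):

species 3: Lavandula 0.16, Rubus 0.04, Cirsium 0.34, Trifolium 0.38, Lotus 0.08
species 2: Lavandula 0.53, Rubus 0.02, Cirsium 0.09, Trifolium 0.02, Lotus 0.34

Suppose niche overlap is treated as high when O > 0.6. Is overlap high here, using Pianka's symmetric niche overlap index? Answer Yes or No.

Σ p₁ᵢp₂ᵢ = 0.0848 + 0.0008 + 0.0306 + 0.0076 + 0.0272 = 0.1510
Σp_1ᵢ² = 0.16² + 0.04² + 0.34² + 0.38² + 0.08² = 0.0256 + 0.0016 + 0.1156 + 0.1444 + 0.0064 = 0.2936
Σp_2ᵢ² = 0.53² + 0.02² + 0.09² + 0.02² + 0.34² = 0.2809 + 0.0004 + 0.0081 + 0.0004 + 0.1156 = 0.4054
O = 0.1510 / √(0.2936 × 0.4054) = 0.1510 / 0.34500 = 0.4377
O = 0.4377 < 0.6 → No.

No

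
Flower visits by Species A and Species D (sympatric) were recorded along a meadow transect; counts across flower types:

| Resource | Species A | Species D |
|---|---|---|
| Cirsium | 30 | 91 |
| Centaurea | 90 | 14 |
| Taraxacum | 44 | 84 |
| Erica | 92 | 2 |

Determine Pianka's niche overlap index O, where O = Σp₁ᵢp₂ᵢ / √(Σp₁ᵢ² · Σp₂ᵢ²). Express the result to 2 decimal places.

Proportions for Species A (n=256): 30/256=0.1172, 90/256=0.3516, 44/256=0.1719, 92/256=0.3594
Proportions for Species D (n=191): 91/191=0.4764, 14/191=0.0733, 84/191=0.4398, 2/191=0.0105
Σ p₁ᵢp₂ᵢ = 0.055834 + 0.025772 + 0.075602 + 0.003774 = 0.160982
Σp_1ᵢ² = 0.1172² + 0.3516² + 0.1719² + 0.3594² = 0.013736 + 0.123623 + 0.029550 + 0.129168 = 0.296077
Σp_2ᵢ² = 0.4764² + 0.0733² + 0.4398² + 0.0105² = 0.226957 + 0.005373 + 0.193424 + 0.000110 = 0.425864
O = 0.160982 / √(0.296077 × 0.425864) = 0.160982 / 0.3550895 = 0.4534

0.45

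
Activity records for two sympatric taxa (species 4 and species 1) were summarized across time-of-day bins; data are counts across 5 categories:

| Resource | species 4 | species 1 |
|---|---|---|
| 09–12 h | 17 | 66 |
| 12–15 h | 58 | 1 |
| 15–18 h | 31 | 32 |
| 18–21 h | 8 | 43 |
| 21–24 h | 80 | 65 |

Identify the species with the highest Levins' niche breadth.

species 1

Proportions for species 4 (n=194): 17/194=0.0876, 58/194=0.2990, 31/194=0.1598, 8/194=0.0412, 80/194=0.4124
Proportions for species 1 (n=207): 66/207=0.3188, 1/207=0.0048, 32/207=0.1546, 43/207=0.2077, 65/207=0.3140
Σp_4ᵢ² = 0.0876² + 0.2990² + 0.1598² + 0.0412² + 0.4124² = 0.007674 + 0.089401 + 0.025536 + 0.001697 + 0.170074 = 0.294382
B_4 = 1 / 0.294382 = 3.3969
Σp_1ᵢ² = 0.3188² + 0.0048² + 0.1546² + 0.2077² + 0.3140² = 0.101633 + 0.000023 + 0.023901 + 0.043139 + 0.098596 = 0.267292
B_1 = 1 / 0.267292 = 3.7412
Highest B → broadest niche (most generalist): species 1 (B = 3.74).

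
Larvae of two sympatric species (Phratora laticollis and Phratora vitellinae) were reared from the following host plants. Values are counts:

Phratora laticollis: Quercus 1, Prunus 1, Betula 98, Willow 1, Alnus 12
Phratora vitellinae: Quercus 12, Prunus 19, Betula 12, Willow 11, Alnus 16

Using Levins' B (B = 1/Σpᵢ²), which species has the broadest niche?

Proportions for Phratora laticollis (n=113): 1/113=0.0088, 1/113=0.0088, 98/113=0.8673, 1/113=0.0088, 12/113=0.1062
Proportions for Phratora vitellinae (n=70): 12/70=0.1714, 19/70=0.2714, 12/70=0.1714, 11/70=0.1571, 16/70=0.2286
Σp_latiᵢ² = 0.0088² + 0.0088² + 0.8673² + 0.0088² + 0.1062² = 0.000077 + 0.000077 + 0.752209 + 0.000077 + 0.011278 = 0.763718
B_lati = 1 / 0.763718 = 1.3094
Σp_viteᵢ² = 0.1714² + 0.2714² + 0.1714² + 0.1571² + 0.2286² = 0.029378 + 0.073658 + 0.029378 + 0.024680 + 0.052258 = 0.209352
B_vite = 1 / 0.209352 = 4.7766
Highest B → broadest niche (most generalist): Phratora vitellinae (B = 4.78).

Phratora vitellinae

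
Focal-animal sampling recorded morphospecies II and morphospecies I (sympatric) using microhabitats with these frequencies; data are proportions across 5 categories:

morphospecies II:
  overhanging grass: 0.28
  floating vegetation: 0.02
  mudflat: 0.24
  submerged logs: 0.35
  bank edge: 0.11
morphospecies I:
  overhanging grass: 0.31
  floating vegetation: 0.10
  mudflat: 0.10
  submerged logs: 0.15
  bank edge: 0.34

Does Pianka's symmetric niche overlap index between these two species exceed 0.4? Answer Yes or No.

Σ p₁ᵢp₂ᵢ = 0.0868 + 0.0020 + 0.0240 + 0.0525 + 0.0374 = 0.2027
Σp_1ᵢ² = 0.28² + 0.02² + 0.24² + 0.35² + 0.11² = 0.0784 + 0.0004 + 0.0576 + 0.1225 + 0.0121 = 0.2710
Σp_2ᵢ² = 0.31² + 0.10² + 0.10² + 0.15² + 0.34² = 0.0961 + 0.0100 + 0.0100 + 0.0225 + 0.1156 = 0.2542
O = 0.2027 / √(0.2710 × 0.2542) = 0.2027 / 0.26247 = 0.7723
O = 0.7723 > 0.4 → Yes.

Yes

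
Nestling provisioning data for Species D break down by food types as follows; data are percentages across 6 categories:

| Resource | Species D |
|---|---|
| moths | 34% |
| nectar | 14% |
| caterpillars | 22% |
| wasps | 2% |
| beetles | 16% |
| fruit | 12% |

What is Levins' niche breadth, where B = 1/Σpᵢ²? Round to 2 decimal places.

4.46

Convert percentages to proportions (divide by 100).
Σpᵢ² = 0.34² + 0.14² + 0.22² + 0.02² + 0.16² + 0.12² = 0.1156 + 0.0196 + 0.0484 + 0.0004 + 0.0256 + 0.0144 = 0.2240
B = 1 / 0.2240 = 4.4643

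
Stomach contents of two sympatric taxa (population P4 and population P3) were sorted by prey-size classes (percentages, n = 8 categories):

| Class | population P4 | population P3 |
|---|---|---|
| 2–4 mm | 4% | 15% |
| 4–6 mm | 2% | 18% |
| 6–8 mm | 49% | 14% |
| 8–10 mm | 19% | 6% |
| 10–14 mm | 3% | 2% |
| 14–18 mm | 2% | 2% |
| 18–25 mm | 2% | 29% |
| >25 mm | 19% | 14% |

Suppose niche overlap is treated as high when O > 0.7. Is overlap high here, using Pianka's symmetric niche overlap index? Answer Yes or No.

No

Convert percentages to proportions (divide by 100).
Σ p₁ᵢp₂ᵢ = 0.0060 + 0.0036 + 0.0686 + 0.0114 + 0.0006 + 0.0004 + 0.0058 + 0.0266 = 0.1230
Σp_1ᵢ² = 0.04² + 0.02² + 0.49² + 0.19² + 0.03² + 0.02² + 0.02² + 0.19² = 0.0016 + 0.0004 + 0.2401 + 0.0361 + 0.0009 + 0.0004 + 0.0004 + 0.0361 = 0.3160
Σp_2ᵢ² = 0.15² + 0.18² + 0.14² + 0.06² + 0.02² + 0.02² + 0.29² + 0.14² = 0.0225 + 0.0324 + 0.0196 + 0.0036 + 0.0004 + 0.0004 + 0.0841 + 0.0196 = 0.1826
O = 0.1230 / √(0.3160 × 0.1826) = 0.1230 / 0.24021 = 0.5121
O = 0.5121 < 0.7 → No.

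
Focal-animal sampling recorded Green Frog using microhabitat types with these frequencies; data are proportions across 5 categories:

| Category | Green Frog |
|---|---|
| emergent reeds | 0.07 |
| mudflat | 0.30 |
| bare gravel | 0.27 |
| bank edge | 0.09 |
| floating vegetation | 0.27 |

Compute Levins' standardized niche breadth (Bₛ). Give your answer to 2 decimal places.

Σpᵢ² = 0.07² + 0.30² + 0.27² + 0.09² + 0.27² = 0.0049 + 0.0900 + 0.0729 + 0.0081 + 0.0729 = 0.2488
B = 1 / 0.2488 = 4.0193
Bₛ = (B − 1)/(n − 1) = (4.0193 − 1)/(5 − 1) = 3.0193/4 = 0.7548

0.75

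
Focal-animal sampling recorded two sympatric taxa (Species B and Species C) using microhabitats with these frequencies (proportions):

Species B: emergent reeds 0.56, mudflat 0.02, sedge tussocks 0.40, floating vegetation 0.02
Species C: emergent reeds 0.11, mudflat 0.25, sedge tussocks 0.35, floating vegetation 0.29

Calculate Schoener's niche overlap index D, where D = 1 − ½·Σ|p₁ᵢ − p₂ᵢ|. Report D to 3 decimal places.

0.500

Σ|p₁ᵢ − p₂ᵢ| = 0.45 + 0.23 + 0.05 + 0.27 = 1.00
D = 1 − ½ × 1.00 = 1 − 0.500 = 0.50000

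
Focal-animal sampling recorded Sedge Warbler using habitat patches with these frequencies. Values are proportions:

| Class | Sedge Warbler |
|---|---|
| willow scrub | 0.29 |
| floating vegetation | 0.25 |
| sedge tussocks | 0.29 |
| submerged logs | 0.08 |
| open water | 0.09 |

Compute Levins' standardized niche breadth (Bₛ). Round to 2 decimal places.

Σpᵢ² = 0.29² + 0.25² + 0.29² + 0.08² + 0.09² = 0.0841 + 0.0625 + 0.0841 + 0.0064 + 0.0081 = 0.2452
B = 1 / 0.2452 = 4.0783
Bₛ = (B − 1)/(n − 1) = (4.0783 − 1)/(5 − 1) = 3.0783/4 = 0.7696

0.77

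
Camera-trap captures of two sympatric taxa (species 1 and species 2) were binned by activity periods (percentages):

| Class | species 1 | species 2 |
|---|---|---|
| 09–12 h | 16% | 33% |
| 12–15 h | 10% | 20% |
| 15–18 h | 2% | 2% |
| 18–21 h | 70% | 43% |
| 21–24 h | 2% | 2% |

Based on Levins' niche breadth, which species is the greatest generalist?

Convert percentages to proportions (divide by 100).
Σp_1ᵢ² = 0.16² + 0.10² + 0.02² + 0.70² + 0.02² = 0.0256 + 0.0100 + 0.0004 + 0.4900 + 0.0004 = 0.5264
B_1 = 1 / 0.5264 = 1.8997
Σp_2ᵢ² = 0.33² + 0.20² + 0.02² + 0.43² + 0.02² = 0.1089 + 0.0400 + 0.0004 + 0.1849 + 0.0004 = 0.3346
B_2 = 1 / 0.3346 = 2.9886
Highest B → broadest niche (most generalist): species 2 (B = 2.99).

species 2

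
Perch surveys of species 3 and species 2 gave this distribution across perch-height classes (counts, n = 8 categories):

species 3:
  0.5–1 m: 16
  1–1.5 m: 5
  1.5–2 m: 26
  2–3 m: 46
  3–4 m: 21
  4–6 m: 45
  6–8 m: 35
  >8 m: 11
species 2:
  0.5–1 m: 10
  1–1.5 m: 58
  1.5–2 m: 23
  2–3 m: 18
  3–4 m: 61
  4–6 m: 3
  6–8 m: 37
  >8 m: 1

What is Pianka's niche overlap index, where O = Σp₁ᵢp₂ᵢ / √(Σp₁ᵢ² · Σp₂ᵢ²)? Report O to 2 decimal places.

0.57

Proportions for species 3 (n=205): 16/205=0.0780, 5/205=0.0244, 26/205=0.1268, 46/205=0.2244, 21/205=0.1024, 45/205=0.2195, 35/205=0.1707, 11/205=0.0537
Proportions for species 2 (n=211): 10/211=0.0474, 58/211=0.2749, 23/211=0.1090, 18/211=0.0853, 61/211=0.2891, 3/211=0.0142, 37/211=0.1754, 1/211=0.0047
Σ p₁ᵢp₂ᵢ = 0.003697 + 0.006708 + 0.013821 + 0.019141 + 0.029604 + 0.003117 + 0.029941 + 0.000252 = 0.106281
Σp_1ᵢ² = 0.0780² + 0.0244² + 0.1268² + 0.2244² + 0.1024² + 0.2195² + 0.1707² + 0.0537² = 0.006084 + 0.000595 + 0.016078 + 0.050355 + 0.010486 + 0.048180 + 0.029138 + 0.002884 = 0.163800
Σp_2ᵢ² = 0.0474² + 0.2749² + 0.1090² + 0.0853² + 0.2891² + 0.0142² + 0.1754² + 0.0047² = 0.002247 + 0.075570 + 0.011881 + 0.007276 + 0.083579 + 0.000202 + 0.030765 + 0.000022 = 0.211542
O = 0.106281 / √(0.163800 × 0.211542) = 0.106281 / 0.1861467 = 0.5710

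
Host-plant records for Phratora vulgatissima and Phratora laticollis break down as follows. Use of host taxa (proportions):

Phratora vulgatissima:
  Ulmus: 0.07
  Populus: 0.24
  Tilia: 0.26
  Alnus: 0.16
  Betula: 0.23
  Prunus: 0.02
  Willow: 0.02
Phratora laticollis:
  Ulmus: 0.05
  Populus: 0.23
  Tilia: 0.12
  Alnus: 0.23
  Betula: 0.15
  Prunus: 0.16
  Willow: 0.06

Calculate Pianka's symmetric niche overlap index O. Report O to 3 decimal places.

Σ p₁ᵢp₂ᵢ = 0.0035 + 0.0552 + 0.0312 + 0.0368 + 0.0345 + 0.0032 + 0.0012 = 0.1656
Σp_1ᵢ² = 0.07² + 0.24² + 0.26² + 0.16² + 0.23² + 0.02² + 0.02² = 0.0049 + 0.0576 + 0.0676 + 0.0256 + 0.0529 + 0.0004 + 0.0004 = 0.2094
Σp_2ᵢ² = 0.05² + 0.23² + 0.12² + 0.23² + 0.15² + 0.16² + 0.06² = 0.0025 + 0.0529 + 0.0144 + 0.0529 + 0.0225 + 0.0256 + 0.0036 = 0.1744
O = 0.1656 / √(0.2094 × 0.1744) = 0.1656 / 0.191100 = 0.86656

0.867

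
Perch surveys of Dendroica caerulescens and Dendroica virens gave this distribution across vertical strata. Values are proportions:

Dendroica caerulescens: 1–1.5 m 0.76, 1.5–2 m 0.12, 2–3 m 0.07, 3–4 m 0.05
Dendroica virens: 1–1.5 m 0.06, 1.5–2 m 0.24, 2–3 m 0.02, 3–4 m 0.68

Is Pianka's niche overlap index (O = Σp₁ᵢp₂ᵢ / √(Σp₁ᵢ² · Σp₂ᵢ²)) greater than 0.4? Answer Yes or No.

Σ p₁ᵢp₂ᵢ = 0.0456 + 0.0288 + 0.0014 + 0.0340 = 0.1098
Σp_1ᵢ² = 0.76² + 0.12² + 0.07² + 0.05² = 0.5776 + 0.0144 + 0.0049 + 0.0025 = 0.5994
Σp_2ᵢ² = 0.06² + 0.24² + 0.02² + 0.68² = 0.0036 + 0.0576 + 0.0004 + 0.4624 = 0.5240
O = 0.1098 / √(0.5994 × 0.5240) = 0.1098 / 0.56043 = 0.1959
O = 0.1959 < 0.4 → No.

No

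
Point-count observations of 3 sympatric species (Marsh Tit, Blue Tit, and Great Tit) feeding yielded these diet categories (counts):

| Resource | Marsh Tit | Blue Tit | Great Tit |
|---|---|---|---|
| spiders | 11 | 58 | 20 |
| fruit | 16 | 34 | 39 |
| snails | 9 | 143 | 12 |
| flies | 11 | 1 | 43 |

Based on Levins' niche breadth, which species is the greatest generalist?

Proportions for Marsh Tit (n=47): 11/47=0.2340, 16/47=0.3404, 9/47=0.1915, 11/47=0.2340
Proportions for Blue Tit (n=236): 58/236=0.2458, 34/236=0.1441, 143/236=0.6059, 1/236=0.0042
Proportions for Great Tit (n=114): 20/114=0.1754, 39/114=0.3421, 12/114=0.1053, 43/114=0.3772
Σp_Marsᵢ² = 0.2340² + 0.3404² + 0.1915² + 0.2340² = 0.054756 + 0.115872 + 0.036672 + 0.054756 = 0.262056
B_Mars = 1 / 0.262056 = 3.8160
Σp_Blueᵢ² = 0.2458² + 0.1441² + 0.6059² + 0.0042² = 0.060418 + 0.020765 + 0.367115 + 0.000018 = 0.448316
B_Blue = 1 / 0.448316 = 2.2306
Σp_Greaᵢ² = 0.1754² + 0.3421² + 0.1053² + 0.3772² = 0.030765 + 0.117032 + 0.011088 + 0.142280 = 0.301165
B_Grea = 1 / 0.301165 = 3.3204
Highest B → broadest niche (most generalist): Marsh Tit (B = 3.82).

Marsh Tit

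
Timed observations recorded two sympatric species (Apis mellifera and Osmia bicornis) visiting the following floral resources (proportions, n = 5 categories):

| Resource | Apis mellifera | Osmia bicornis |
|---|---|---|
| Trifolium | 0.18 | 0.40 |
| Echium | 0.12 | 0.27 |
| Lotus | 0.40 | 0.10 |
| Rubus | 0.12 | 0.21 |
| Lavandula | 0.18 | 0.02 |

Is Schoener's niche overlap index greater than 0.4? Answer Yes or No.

Σ|p₁ᵢ − p₂ᵢ| = 0.22 + 0.15 + 0.30 + 0.09 + 0.16 = 0.92
D = 1 − ½ × 0.92 = 1 − 0.460 = 0.5400
D = 0.5400 > 0.4 → Yes.

Yes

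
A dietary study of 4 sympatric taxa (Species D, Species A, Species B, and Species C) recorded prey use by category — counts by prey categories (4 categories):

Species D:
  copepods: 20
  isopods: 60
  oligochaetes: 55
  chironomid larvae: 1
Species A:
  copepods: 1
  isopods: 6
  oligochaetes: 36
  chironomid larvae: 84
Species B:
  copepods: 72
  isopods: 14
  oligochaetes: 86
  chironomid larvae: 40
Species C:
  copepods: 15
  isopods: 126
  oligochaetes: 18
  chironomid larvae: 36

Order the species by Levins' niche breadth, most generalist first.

Species B > Species D > Species C > Species A

Proportions for Species D (n=136): 20/136=0.1471, 60/136=0.4412, 55/136=0.4044, 1/136=0.0074
Proportions for Species A (n=127): 1/127=0.0079, 6/127=0.0472, 36/127=0.2835, 84/127=0.6614
Proportions for Species B (n=212): 72/212=0.3396, 14/212=0.0660, 86/212=0.4057, 40/212=0.1887
Proportions for Species C (n=195): 15/195=0.0769, 126/195=0.6462, 18/195=0.0923, 36/195=0.1846
Σp_Dᵢ² = 0.1471² + 0.4412² + 0.4044² + 0.0074² = 0.021638 + 0.194657 + 0.163539 + 0.000055 = 0.379889
B_D = 1 / 0.379889 = 2.6323
Σp_Aᵢ² = 0.0079² + 0.0472² + 0.2835² + 0.6614² = 0.000062 + 0.002228 + 0.080372 + 0.437450 = 0.520112
B_A = 1 / 0.520112 = 1.9227
Σp_Bᵢ² = 0.3396² + 0.0660² + 0.4057² + 0.1887² = 0.115328 + 0.004356 + 0.164592 + 0.035608 = 0.319884
B_B = 1 / 0.319884 = 3.1261
Σp_Cᵢ² = 0.0769² + 0.6462² + 0.0923² + 0.1846² = 0.005914 + 0.417574 + 0.008519 + 0.034077 = 0.466084
B_C = 1 / 0.466084 = 2.1455
Ranking by B (broadest → narrowest): Species B (3.13) > Species D (2.63) > Species C (2.15) > Species A (1.92)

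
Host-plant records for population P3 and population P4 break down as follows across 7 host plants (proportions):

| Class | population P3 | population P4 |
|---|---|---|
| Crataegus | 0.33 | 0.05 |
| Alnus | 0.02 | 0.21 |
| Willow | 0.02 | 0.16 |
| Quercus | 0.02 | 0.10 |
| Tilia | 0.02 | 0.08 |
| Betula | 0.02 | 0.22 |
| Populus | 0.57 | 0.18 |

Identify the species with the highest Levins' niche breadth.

Σp_P3ᵢ² = 0.33² + 0.02² + 0.02² + 0.02² + 0.02² + 0.02² + 0.57² = 0.1089 + 0.0004 + 0.0004 + 0.0004 + 0.0004 + 0.0004 + 0.3249 = 0.4358
B_P3 = 1 / 0.4358 = 2.2946
Σp_P4ᵢ² = 0.05² + 0.21² + 0.16² + 0.10² + 0.08² + 0.22² + 0.18² = 0.0025 + 0.0441 + 0.0256 + 0.0100 + 0.0064 + 0.0484 + 0.0324 = 0.1694
B_P4 = 1 / 0.1694 = 5.9032
Highest B → broadest niche (most generalist): population P4 (B = 5.90).

population P4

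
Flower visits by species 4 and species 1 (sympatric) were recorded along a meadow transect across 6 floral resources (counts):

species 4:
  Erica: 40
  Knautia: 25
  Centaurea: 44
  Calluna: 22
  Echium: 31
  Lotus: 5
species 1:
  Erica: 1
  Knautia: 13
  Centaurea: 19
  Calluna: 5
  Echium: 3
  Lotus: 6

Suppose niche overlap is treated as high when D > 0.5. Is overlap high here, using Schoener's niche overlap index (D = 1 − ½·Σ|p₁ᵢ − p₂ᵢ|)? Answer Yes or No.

Yes

Proportions for species 4 (n=167): 40/167=0.2395, 25/167=0.1497, 44/167=0.2635, 22/167=0.1317, 31/167=0.1856, 5/167=0.0299
Proportions for species 1 (n=47): 1/47=0.0213, 13/47=0.2766, 19/47=0.4043, 5/47=0.1064, 3/47=0.0638, 6/47=0.1277
Σ|p₁ᵢ − p₂ᵢ| = 0.2182 + 0.1269 + 0.1408 + 0.0253 + 0.1218 + 0.0978 = 0.7308
D = 1 − ½ × 0.7308 = 1 − 0.36540 = 0.63460
D = 0.63460 > 0.5 → Yes.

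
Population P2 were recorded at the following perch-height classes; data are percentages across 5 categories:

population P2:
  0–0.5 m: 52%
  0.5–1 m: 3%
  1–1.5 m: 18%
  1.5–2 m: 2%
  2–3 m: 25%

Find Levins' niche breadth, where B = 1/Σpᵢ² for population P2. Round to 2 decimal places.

Convert percentages to proportions (divide by 100).
Σpᵢ² = 0.52² + 0.03² + 0.18² + 0.02² + 0.25² = 0.2704 + 0.0009 + 0.0324 + 0.0004 + 0.0625 = 0.3666
B = 1 / 0.3666 = 2.7278

2.73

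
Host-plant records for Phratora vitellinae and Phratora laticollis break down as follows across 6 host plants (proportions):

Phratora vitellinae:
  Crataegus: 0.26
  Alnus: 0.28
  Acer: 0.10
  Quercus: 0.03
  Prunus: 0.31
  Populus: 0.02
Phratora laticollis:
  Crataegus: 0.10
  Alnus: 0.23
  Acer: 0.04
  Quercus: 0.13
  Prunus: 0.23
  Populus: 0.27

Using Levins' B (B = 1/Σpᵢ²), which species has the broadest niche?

Σp_viteᵢ² = 0.26² + 0.28² + 0.10² + 0.03² + 0.31² + 0.02² = 0.0676 + 0.0784 + 0.0100 + 0.0009 + 0.0961 + 0.0004 = 0.2534
B_vite = 1 / 0.2534 = 3.9463
Σp_latiᵢ² = 0.10² + 0.23² + 0.04² + 0.13² + 0.23² + 0.27² = 0.0100 + 0.0529 + 0.0016 + 0.0169 + 0.0529 + 0.0729 = 0.2072
B_lati = 1 / 0.2072 = 4.8263
Highest B → broadest niche (most generalist): Phratora laticollis (B = 4.83).

Phratora laticollis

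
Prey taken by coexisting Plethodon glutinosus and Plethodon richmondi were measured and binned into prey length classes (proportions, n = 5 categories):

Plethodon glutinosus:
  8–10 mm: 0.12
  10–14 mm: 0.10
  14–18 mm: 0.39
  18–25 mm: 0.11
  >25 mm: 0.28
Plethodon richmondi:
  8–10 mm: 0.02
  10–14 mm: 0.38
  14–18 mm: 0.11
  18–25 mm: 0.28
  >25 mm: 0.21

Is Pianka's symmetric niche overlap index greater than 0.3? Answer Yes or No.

Σ p₁ᵢp₂ᵢ = 0.0024 + 0.0380 + 0.0429 + 0.0308 + 0.0588 = 0.1729
Σp_1ᵢ² = 0.12² + 0.10² + 0.39² + 0.11² + 0.28² = 0.0144 + 0.0100 + 0.1521 + 0.0121 + 0.0784 = 0.2670
Σp_2ᵢ² = 0.02² + 0.38² + 0.11² + 0.28² + 0.21² = 0.0004 + 0.1444 + 0.0121 + 0.0784 + 0.0441 = 0.2794
O = 0.1729 / √(0.2670 × 0.2794) = 0.1729 / 0.27313 = 0.6330
O = 0.6330 > 0.3 → Yes.

Yes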